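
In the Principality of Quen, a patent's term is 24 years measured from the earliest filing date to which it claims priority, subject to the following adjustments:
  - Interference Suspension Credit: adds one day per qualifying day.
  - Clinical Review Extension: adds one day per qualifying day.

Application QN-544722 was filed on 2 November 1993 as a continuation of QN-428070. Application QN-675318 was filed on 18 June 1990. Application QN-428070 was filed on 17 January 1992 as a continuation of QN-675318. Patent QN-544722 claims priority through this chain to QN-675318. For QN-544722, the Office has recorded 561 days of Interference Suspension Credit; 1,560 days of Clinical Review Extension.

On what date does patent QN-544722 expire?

Earliest priority filing: 18 June 1990.
Base term: 18 June 1990 + 24 years → 18 June 2014.
Interference Suspension Credit: +561 days → 31 December 2015.
Clinical Review Extension: +1560 days → 8 April 2020.

2020-04-08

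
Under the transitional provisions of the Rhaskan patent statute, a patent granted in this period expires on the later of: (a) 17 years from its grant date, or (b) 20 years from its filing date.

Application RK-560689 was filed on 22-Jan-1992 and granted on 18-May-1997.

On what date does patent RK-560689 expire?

(a) grant + 17 years → 18 May 2014.
(b) filing + 20 years → 22 January 2012.
Later of the two: 18 May 2014.

2014-05-18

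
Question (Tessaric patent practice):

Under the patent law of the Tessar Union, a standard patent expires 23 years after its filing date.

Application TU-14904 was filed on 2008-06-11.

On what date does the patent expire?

Filing date + 23 years → 11 June 2031.

June 11, 2031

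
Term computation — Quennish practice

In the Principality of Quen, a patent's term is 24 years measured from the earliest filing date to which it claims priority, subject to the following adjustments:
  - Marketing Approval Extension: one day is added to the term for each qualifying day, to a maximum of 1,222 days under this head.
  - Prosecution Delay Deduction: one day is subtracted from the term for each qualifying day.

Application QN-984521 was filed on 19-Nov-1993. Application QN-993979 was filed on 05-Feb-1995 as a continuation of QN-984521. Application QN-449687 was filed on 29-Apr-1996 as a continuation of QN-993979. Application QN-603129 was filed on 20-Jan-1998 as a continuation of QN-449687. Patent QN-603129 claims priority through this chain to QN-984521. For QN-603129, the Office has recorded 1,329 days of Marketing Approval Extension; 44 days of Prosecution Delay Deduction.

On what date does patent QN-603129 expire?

February 9, 2021

Earliest priority filing: 19 November 1993.
Base term: 19 November 1993 + 24 years → 19 November 2017.
Marketing Approval Extension: 1329 days claimed exceeds the 1222-day cap, so +1222 days → 25 March 2021.
Prosecution Delay Deduction: −44 days → 9 February 2021.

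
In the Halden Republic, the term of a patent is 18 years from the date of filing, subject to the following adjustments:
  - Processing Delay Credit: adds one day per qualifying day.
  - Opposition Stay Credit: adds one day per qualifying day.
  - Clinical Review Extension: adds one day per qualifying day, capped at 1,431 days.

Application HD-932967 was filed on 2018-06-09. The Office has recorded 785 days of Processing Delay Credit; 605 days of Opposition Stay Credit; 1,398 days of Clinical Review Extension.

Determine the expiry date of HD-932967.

Base term: filing date + 18 years → 9 June 2036.
Processing Delay Credit: +785 days → 3 August 2038.
Opposition Stay Credit: +605 days → 30 March 2040.
Clinical Review Extension: 1398 days (within the 1431-day cap) → +1398 days → 27 January 2044.

2044-01-27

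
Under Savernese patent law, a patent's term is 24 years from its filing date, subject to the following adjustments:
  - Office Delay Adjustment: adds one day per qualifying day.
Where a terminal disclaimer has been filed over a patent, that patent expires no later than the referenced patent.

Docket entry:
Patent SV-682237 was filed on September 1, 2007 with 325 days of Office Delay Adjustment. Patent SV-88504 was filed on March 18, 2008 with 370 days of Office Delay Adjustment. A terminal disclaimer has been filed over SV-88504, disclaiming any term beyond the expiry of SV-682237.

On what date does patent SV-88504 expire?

2032-07-22

Natural term of SV-88504:
  Base: filing + 24 years → 18 March 2032.
  Office Delay Adjustment: +370 days → 23 March 2033.
Expiry of referenced patent SV-682237:
  Base: filing + 24 years → 1 September 2031.
  Office Delay Adjustment: +325 days → 22 July 2032.
Terminal disclaimer: SV-88504 expires on the earlier of 23 March 2033 and 22 July 2032.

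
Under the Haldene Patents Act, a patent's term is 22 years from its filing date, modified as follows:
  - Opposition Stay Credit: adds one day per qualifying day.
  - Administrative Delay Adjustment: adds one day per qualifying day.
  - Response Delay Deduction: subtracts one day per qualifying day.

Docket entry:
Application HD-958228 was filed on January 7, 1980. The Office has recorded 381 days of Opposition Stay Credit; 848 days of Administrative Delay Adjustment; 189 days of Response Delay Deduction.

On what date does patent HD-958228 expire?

Base term: filing date + 22 years → 7 January 2002.
Opposition Stay Credit: +381 days → 23 January 2003.
Administrative Delay Adjustment: +848 days → 20 May 2005.
Response Delay Deduction: −189 days → 12 November 2004.

2004-11-12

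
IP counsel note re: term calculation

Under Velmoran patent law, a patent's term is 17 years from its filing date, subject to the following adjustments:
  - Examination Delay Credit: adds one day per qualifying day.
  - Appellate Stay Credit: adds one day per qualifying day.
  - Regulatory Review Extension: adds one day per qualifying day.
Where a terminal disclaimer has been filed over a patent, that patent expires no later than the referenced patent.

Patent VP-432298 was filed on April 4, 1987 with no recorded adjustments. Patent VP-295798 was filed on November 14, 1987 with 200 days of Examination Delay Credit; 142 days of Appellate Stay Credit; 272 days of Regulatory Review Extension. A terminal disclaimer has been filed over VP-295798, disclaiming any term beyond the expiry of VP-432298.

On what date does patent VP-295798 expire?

April 4, 2004

Natural term of VP-295798:
  Base: filing + 17 years → 14 November 2004.
  Examination Delay Credit: +200 days → 2 June 2005.
  Appellate Stay Credit: +142 days → 22 October 2005.
  Regulatory Review Extension: +272 days → 21 July 2006.
Expiry of referenced patent VP-432298:
  Base: filing + 17 years → 4 April 2004.
Terminal disclaimer: VP-295798 expires on the earlier of 21 July 2006 and 4 April 2004.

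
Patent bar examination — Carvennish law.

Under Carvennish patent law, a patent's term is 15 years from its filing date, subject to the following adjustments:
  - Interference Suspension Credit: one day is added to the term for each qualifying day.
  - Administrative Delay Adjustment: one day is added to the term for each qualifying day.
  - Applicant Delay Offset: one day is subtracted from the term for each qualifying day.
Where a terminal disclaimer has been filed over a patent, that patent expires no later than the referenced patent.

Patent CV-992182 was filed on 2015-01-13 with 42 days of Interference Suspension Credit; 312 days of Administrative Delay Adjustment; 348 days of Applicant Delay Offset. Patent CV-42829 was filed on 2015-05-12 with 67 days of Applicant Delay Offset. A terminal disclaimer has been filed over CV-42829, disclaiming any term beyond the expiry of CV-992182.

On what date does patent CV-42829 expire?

Natural term of CV-42829:
  Base: filing + 15 years → 12 May 2030.
  Applicant Delay Offset: −67 days → 6 March 2030.
Expiry of referenced patent CV-992182:
  Base: filing + 15 years → 13 January 2030.
  Interference Suspension Credit: +42 days → 24 February 2030.
  Administrative Delay Adjustment: +312 days → 2 January 2031.
  Applicant Delay Offset: −348 days → 19 January 2030.
Terminal disclaimer: CV-42829 expires on the earlier of 6 March 2030 and 19 January 2030.

January 19, 2030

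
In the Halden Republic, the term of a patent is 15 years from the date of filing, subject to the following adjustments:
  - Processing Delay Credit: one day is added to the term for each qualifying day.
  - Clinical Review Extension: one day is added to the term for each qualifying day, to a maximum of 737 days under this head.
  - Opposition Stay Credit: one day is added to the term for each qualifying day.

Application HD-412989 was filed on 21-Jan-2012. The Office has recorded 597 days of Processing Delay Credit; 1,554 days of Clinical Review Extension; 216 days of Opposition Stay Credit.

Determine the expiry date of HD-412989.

Base term: filing date + 15 years → 21 January 2027.
Processing Delay Credit: +597 days → 9 September 2028.
Clinical Review Extension: 1554 days claimed exceeds the 737-day cap, so +737 days → 16 September 2030.
Opposition Stay Credit: +216 days → 20 April 2031.

2031-04-20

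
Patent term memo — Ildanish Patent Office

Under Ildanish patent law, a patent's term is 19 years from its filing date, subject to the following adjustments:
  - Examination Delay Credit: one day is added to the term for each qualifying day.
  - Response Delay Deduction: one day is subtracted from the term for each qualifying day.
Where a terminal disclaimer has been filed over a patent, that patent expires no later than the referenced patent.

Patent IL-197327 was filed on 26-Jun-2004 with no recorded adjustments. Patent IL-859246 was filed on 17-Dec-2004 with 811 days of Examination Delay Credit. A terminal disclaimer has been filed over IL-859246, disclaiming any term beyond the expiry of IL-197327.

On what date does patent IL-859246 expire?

Natural term of IL-859246:
  Base: filing + 19 years → 17 December 2023.
  Examination Delay Credit: +811 days → 7 March 2026.
Expiry of referenced patent IL-197327:
  Base: filing + 19 years → 26 June 2023.
Terminal disclaimer: IL-859246 expires on the earlier of 7 March 2026 and 26 June 2023.

2023-06-26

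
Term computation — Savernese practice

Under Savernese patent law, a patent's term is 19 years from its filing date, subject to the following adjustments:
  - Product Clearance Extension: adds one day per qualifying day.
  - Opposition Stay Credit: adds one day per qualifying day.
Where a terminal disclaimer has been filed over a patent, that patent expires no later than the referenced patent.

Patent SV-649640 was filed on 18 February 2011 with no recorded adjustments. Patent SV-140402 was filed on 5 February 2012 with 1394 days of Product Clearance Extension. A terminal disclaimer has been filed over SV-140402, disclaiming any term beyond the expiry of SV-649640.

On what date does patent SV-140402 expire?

2030-02-18

Natural term of SV-140402:
  Base: filing + 19 years → 5 February 2031.
  Product Clearance Extension: +1394 days → 30 November 2034.
Expiry of referenced patent SV-649640:
  Base: filing + 19 years → 18 February 2030.
Terminal disclaimer: SV-140402 expires on the earlier of 30 November 2034 and 18 February 2030.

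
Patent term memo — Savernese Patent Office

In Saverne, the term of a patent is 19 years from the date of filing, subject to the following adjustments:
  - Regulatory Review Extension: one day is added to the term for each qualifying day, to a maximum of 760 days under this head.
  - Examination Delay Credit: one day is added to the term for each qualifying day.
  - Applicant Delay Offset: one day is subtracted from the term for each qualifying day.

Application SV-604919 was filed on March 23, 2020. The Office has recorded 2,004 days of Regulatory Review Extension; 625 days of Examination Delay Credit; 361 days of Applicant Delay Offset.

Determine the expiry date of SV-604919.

Base term: filing date + 19 years → 23 March 2039.
Regulatory Review Extension: 2004 days claimed exceeds the 760-day cap, so +760 days → 21 April 2041.
Examination Delay Credit: +625 days → 6 January 2043.
Applicant Delay Offset: −361 days → 10 January 2042.

January 10, 2042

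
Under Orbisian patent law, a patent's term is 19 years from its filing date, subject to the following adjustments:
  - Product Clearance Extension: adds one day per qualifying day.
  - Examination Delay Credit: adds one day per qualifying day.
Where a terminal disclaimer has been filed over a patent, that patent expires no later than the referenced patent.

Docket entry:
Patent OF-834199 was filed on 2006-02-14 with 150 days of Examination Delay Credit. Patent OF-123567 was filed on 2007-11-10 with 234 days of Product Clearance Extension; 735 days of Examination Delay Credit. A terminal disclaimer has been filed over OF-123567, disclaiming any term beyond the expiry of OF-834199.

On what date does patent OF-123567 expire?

Natural term of OF-123567:
  Base: filing + 19 years → 10 November 2026.
  Product Clearance Extension: +234 days → 2 July 2027.
  Examination Delay Credit: +735 days → 6 July 2029.
Expiry of referenced patent OF-834199:
  Base: filing + 19 years → 14 February 2025.
  Examination Delay Credit: +150 days → 14 July 2025.
Terminal disclaimer: OF-123567 expires on the earlier of 6 July 2029 and 14 July 2025.

2025-07-14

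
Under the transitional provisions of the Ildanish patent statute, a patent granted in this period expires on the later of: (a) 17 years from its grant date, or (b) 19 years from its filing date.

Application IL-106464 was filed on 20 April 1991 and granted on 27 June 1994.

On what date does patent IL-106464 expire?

(a) grant + 17 years → 27 June 2011.
(b) filing + 19 years → 20 April 2010.
Later of the two: 27 June 2011.

June 27, 2011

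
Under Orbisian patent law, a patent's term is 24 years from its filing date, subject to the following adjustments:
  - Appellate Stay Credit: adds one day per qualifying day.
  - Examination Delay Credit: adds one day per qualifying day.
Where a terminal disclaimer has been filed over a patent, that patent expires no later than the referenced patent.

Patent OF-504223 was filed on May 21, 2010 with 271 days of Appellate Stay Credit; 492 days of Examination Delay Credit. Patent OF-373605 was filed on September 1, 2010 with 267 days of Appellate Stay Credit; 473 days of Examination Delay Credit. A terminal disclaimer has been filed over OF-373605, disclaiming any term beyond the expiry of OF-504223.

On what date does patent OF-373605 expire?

Natural term of OF-373605:
  Base: filing + 24 years → 1 September 2034.
  Appellate Stay Credit: +267 days → 26 May 2035.
  Examination Delay Credit: +473 days → 10 September 2036.
Expiry of referenced patent OF-504223:
  Base: filing + 24 years → 21 May 2034.
  Appellate Stay Credit: +271 days → 16 February 2035.
  Examination Delay Credit: +492 days → 22 June 2036.
Terminal disclaimer: OF-373605 expires on the earlier of 10 September 2036 and 22 June 2036.

June 22, 2036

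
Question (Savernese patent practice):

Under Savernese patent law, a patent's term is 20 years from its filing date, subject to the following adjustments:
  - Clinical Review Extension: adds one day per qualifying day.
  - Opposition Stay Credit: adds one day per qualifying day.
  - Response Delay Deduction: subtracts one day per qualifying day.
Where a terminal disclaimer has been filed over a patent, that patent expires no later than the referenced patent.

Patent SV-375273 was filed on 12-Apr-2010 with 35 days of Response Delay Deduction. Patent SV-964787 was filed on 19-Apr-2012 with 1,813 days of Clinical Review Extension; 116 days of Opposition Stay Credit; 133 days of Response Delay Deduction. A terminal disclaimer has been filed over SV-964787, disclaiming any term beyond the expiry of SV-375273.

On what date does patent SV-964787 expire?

Natural term of SV-964787:
  Base: filing + 20 years → 19 April 2032.
  Clinical Review Extension: +1813 days → 6 April 2037.
  Opposition Stay Credit: +116 days → 31 July 2037.
  Response Delay Deduction: −133 days → 20 March 2037.
Expiry of referenced patent SV-375273:
  Base: filing + 20 years → 12 April 2030.
  Response Delay Deduction: −35 days → 8 March 2030.
Terminal disclaimer: SV-964787 expires on the earlier of 20 March 2037 and 8 March 2030.

March 8, 2030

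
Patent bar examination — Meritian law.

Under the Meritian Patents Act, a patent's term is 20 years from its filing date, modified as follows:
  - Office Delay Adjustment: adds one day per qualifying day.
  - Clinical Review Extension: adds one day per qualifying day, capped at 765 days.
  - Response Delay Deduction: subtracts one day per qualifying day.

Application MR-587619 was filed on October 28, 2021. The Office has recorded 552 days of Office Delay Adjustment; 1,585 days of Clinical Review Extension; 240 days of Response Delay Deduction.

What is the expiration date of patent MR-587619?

October 9, 2044

Base term: filing date + 20 years → 28 October 2041.
Office Delay Adjustment: +552 days → 3 May 2043.
Clinical Review Extension: 1585 days claimed exceeds the 765-day cap, so +765 days → 6 June 2045.
Response Delay Deduction: −240 days → 9 October 2044.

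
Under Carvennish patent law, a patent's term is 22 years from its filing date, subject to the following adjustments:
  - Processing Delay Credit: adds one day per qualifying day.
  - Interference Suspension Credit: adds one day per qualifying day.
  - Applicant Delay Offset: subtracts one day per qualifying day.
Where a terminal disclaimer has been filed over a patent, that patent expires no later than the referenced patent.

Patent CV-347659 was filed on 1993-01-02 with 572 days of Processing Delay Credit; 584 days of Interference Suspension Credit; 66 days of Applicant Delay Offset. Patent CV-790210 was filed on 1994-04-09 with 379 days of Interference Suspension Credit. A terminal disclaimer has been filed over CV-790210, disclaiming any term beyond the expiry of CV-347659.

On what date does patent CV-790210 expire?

Natural term of CV-790210:
  Base: filing + 22 years → 9 April 2016.
  Interference Suspension Credit: +379 days → 23 April 2017.
Expiry of referenced patent CV-347659:
  Base: filing + 22 years → 2 January 2015.
  Processing Delay Credit: +572 days → 27 July 2016.
  Interference Suspension Credit: +584 days → 3 March 2018.
  Applicant Delay Offset: −66 days → 27 December 2017.
Terminal disclaimer: CV-790210 expires on the earlier of 23 April 2017 and 27 December 2017.

April 23, 2017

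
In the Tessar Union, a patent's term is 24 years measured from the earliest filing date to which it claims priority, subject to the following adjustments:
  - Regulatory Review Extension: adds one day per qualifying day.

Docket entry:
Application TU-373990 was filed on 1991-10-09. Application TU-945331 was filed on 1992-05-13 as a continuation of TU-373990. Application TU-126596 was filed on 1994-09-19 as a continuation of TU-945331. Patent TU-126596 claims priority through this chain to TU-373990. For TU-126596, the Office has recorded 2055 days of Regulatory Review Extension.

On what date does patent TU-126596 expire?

Earliest priority filing: 9 October 1991.
Base term: 9 October 1991 + 24 years → 9 October 2015.
Regulatory Review Extension: +2055 days → 25 May 2021.

May 25, 2021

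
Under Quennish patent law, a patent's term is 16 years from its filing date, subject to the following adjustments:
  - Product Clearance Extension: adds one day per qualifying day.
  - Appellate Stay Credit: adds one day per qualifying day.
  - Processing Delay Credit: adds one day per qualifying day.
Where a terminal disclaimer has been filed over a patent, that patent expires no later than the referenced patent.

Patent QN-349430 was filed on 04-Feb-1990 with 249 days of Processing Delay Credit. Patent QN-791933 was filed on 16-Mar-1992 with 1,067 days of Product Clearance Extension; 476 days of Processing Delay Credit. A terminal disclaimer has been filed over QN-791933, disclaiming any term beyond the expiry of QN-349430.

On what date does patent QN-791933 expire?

Natural term of QN-791933:
  Base: filing + 16 years → 16 March 2008.
  Product Clearance Extension: +1067 days → 16 February 2011.
  Processing Delay Credit: +476 days → 6 June 2012.
Expiry of referenced patent QN-349430:
  Base: filing + 16 years → 4 February 2006.
  Processing Delay Credit: +249 days → 11 October 2006.
Terminal disclaimer: QN-791933 expires on the earlier of 6 June 2012 and 11 October 2006.

October 11, 2006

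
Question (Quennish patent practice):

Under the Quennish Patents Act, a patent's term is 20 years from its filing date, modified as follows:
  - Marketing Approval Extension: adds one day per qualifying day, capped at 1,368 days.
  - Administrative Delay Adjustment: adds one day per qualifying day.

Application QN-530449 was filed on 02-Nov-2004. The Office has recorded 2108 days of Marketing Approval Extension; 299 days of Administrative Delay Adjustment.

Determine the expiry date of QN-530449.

2029-05-27

Base term: filing date + 20 years → 2 November 2024.
Marketing Approval Extension: 2108 days claimed exceeds the 1368-day cap, so +1368 days → 1 August 2028.
Administrative Delay Adjustment: +299 days → 27 May 2029.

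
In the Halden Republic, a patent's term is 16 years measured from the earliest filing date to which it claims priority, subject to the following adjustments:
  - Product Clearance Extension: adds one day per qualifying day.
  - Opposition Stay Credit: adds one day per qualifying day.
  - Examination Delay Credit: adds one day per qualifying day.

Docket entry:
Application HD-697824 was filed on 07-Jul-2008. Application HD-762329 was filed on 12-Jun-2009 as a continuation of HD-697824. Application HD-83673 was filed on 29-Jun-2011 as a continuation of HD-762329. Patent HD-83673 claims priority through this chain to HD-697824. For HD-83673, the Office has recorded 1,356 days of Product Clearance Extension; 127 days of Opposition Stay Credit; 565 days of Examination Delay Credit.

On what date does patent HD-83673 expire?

February 14, 2030

Earliest priority filing: 7 July 2008.
Base term: 7 July 2008 + 16 years → 7 July 2024.
Product Clearance Extension: +1356 days → 24 March 2028.
Opposition Stay Credit: +127 days → 29 July 2028.
Examination Delay Credit: +565 days → 14 February 2030.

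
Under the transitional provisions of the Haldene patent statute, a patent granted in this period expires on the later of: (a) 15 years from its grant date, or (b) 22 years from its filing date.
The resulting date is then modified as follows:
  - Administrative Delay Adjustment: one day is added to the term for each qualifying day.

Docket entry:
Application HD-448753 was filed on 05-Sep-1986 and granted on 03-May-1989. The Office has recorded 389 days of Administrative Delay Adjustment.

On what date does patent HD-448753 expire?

September 29, 2009

(a) grant + 15 years → 3 May 2004.
(b) filing + 22 years → 5 September 2008.
Later of the two: 5 September 2008.
Administrative Delay Adjustment: +389 days → 29 September 2009.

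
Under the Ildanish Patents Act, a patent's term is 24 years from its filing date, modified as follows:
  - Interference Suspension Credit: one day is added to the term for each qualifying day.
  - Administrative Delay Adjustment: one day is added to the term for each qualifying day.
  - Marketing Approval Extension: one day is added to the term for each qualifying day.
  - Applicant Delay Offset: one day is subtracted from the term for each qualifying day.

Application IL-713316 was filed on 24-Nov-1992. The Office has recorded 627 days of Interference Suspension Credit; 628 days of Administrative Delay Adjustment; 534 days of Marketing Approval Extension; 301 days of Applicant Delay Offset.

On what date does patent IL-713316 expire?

Base term: filing date + 24 years → 24 November 2016.
Interference Suspension Credit: +627 days → 13 August 2018.
Administrative Delay Adjustment: +628 days → 2 May 2020.
Marketing Approval Extension: +534 days → 18 October 2021.
Applicant Delay Offset: −301 days → 21 December 2020.

December 21, 2020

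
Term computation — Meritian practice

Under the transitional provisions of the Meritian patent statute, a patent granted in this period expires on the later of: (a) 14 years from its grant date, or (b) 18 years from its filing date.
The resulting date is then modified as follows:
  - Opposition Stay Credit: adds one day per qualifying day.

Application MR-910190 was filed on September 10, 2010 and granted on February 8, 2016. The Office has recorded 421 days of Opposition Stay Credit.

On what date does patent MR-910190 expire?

April 5, 2031

(a) grant + 14 years → 8 February 2030.
(b) filing + 18 years → 10 September 2028.
Later of the two: 8 February 2030.
Opposition Stay Credit: +421 days → 5 April 2031.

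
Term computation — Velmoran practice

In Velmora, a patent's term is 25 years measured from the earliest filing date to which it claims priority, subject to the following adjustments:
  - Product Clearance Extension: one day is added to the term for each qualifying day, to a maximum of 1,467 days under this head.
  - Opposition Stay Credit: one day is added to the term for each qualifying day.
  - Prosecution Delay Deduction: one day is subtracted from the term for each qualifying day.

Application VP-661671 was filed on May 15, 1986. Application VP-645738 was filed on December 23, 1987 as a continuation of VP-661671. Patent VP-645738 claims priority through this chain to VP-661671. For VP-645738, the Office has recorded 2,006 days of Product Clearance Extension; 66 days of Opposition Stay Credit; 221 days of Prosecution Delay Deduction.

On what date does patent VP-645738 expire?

December 17, 2014

Earliest priority filing: 15 May 1986.
Base term: 15 May 1986 + 25 years → 15 May 2011.
Product Clearance Extension: 2006 days claimed exceeds the 1467-day cap, so +1467 days → 21 May 2015.
Opposition Stay Credit: +66 days → 26 July 2015.
Prosecution Delay Deduction: −221 days → 17 December 2014.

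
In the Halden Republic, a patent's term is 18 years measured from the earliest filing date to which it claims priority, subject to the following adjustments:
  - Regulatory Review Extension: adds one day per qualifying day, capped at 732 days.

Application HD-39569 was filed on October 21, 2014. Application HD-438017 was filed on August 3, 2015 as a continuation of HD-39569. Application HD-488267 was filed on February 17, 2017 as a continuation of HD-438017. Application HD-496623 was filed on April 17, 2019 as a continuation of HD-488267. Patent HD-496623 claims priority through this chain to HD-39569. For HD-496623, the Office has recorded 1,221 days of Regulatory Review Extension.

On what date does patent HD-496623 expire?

Earliest priority filing: 21 October 2014.
Base term: 21 October 2014 + 18 years → 21 October 2032.
Regulatory Review Extension: 1221 days claimed exceeds the 732-day cap, so +732 days → 23 October 2034.

October 23, 2034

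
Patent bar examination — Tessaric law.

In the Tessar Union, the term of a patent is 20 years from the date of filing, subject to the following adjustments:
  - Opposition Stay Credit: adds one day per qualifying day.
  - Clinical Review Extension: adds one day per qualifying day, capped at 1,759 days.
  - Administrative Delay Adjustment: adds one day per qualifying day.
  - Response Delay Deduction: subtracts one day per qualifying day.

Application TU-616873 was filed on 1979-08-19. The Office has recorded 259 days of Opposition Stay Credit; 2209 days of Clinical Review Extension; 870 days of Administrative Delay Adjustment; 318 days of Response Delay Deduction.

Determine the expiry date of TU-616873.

September 1, 2006

Base term: filing date + 20 years → 19 August 1999.
Opposition Stay Credit: +259 days → 4 May 2000.
Clinical Review Extension: 2209 days claimed exceeds the 1759-day cap, so +1759 days → 26 February 2005.
Administrative Delay Adjustment: +870 days → 16 July 2007.
Response Delay Deduction: −318 days → 1 September 2006.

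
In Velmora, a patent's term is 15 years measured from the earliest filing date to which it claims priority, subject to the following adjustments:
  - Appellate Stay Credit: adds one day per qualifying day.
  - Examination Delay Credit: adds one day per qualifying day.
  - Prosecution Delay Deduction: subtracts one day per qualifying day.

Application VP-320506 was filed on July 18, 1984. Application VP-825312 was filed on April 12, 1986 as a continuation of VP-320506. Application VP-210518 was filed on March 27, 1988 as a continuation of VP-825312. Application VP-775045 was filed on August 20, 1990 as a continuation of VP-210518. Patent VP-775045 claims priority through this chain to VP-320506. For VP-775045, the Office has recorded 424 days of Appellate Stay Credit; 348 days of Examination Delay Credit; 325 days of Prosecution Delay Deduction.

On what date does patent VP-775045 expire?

October 7, 2000

Earliest priority filing: 18 July 1984.
Base term: 18 July 1984 + 15 years → 18 July 1999.
Appellate Stay Credit: +424 days → 14 September 2000.
Examination Delay Credit: +348 days → 28 August 2001.
Prosecution Delay Deduction: −325 days → 7 October 2000.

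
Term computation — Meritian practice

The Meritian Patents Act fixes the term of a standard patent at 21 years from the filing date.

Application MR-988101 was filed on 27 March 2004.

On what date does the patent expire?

Filing date + 21 years → 27 March 2025.

March 27, 2025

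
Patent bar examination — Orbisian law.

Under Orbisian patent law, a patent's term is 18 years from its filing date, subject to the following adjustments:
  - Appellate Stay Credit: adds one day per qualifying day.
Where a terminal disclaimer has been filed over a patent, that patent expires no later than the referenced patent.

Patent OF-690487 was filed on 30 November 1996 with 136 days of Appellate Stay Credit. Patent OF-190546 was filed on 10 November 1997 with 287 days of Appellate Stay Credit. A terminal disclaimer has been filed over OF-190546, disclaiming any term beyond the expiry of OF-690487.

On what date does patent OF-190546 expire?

April 15, 2015

Natural term of OF-190546:
  Base: filing + 18 years → 10 November 2015.
  Appellate Stay Credit: +287 days → 23 August 2016.
Expiry of referenced patent OF-690487:
  Base: filing + 18 years → 30 November 2014.
  Appellate Stay Credit: +136 days → 15 April 2015.
Terminal disclaimer: OF-190546 expires on the earlier of 23 August 2016 and 15 April 2015.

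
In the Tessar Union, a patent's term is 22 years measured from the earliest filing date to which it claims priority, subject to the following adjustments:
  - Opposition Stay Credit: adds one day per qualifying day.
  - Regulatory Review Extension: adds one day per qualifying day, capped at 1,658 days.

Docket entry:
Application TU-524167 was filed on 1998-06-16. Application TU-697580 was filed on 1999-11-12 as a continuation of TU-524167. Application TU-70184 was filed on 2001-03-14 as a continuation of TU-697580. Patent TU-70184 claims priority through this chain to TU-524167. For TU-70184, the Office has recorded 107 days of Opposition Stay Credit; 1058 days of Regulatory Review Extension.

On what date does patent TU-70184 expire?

Earliest priority filing: 16 June 1998.
Base term: 16 June 1998 + 22 years → 16 June 2020.
Opposition Stay Credit: +107 days → 1 October 2020.
Regulatory Review Extension: 1058 days (within the 1658-day cap) → +1058 days → 25 August 2023.

August 25, 2023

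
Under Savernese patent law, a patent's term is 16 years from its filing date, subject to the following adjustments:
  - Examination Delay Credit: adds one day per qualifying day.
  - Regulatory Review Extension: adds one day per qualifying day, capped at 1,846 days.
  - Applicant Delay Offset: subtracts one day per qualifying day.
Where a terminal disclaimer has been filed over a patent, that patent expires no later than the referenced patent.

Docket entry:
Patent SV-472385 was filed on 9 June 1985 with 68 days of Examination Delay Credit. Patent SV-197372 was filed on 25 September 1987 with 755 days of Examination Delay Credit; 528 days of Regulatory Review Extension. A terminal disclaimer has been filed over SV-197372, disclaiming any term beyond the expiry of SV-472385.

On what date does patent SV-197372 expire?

2001-08-16

Natural term of SV-197372:
  Base: filing + 16 years → 25 September 2003.
  Examination Delay Credit: +755 days → 19 October 2005.
  Regulatory Review Extension: 528 days (within the 1846-day cap) → +528 days → 31 March 2007.
Expiry of referenced patent SV-472385:
  Base: filing + 16 years → 9 June 2001.
  Examination Delay Credit: +68 days → 16 August 2001.
Terminal disclaimer: SV-197372 expires on the earlier of 31 March 2007 and 16 August 2001.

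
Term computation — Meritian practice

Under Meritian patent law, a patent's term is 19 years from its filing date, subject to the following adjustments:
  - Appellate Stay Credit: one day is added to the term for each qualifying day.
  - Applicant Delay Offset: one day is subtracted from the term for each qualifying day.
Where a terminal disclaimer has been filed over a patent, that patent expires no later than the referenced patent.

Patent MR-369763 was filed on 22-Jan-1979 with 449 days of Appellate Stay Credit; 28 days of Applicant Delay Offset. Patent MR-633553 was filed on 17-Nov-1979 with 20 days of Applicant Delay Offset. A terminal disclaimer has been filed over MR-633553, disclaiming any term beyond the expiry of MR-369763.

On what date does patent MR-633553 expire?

1998-10-28

Natural term of MR-633553:
  Base: filing + 19 years → 17 November 1998.
  Applicant Delay Offset: −20 days → 28 October 1998.
Expiry of referenced patent MR-369763:
  Base: filing + 19 years → 22 January 1998.
  Appellate Stay Credit: +449 days → 16 April 1999.
  Applicant Delay Offset: −28 days → 19 March 1999.
Terminal disclaimer: MR-633553 expires on the earlier of 28 October 1998 and 19 March 1999.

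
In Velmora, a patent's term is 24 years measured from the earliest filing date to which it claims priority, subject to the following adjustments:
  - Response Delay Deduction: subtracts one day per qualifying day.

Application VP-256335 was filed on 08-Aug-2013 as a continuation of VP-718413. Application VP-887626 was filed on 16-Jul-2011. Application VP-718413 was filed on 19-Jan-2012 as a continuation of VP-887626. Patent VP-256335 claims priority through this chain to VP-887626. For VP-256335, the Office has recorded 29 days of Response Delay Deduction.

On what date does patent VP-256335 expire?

Earliest priority filing: 16 July 2011.
Base term: 16 July 2011 + 24 years → 16 July 2035.
Response Delay Deduction: −29 days → 17 June 2035.

June 17, 2035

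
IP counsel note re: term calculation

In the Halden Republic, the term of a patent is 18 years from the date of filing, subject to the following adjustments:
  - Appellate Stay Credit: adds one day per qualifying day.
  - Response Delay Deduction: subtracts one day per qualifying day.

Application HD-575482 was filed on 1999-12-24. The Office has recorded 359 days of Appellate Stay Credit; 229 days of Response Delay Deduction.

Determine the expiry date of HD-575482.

Base term: filing date + 18 years → 24 December 2017.
Appellate Stay Credit: +359 days → 18 December 2018.
Response Delay Deduction: −229 days → 3 May 2018.

May 3, 2018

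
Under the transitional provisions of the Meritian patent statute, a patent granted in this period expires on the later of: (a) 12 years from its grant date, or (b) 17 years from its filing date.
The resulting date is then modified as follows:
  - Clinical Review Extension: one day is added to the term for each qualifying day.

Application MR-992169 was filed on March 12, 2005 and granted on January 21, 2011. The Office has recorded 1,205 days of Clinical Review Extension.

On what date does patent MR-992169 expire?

(a) grant + 12 years → 21 January 2023.
(b) filing + 17 years → 12 March 2022.
Later of the two: 21 January 2023.
Clinical Review Extension: +1205 days → 10 May 2026.

2026-05-10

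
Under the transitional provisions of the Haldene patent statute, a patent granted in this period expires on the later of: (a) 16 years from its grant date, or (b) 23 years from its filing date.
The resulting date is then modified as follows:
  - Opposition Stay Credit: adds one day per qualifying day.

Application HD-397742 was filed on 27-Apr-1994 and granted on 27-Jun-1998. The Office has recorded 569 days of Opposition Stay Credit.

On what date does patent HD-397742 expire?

(a) grant + 16 years → 27 June 2014.
(b) filing + 23 years → 27 April 2017.
Later of the two: 27 April 2017.
Opposition Stay Credit: +569 days → 17 November 2018.

2018-11-17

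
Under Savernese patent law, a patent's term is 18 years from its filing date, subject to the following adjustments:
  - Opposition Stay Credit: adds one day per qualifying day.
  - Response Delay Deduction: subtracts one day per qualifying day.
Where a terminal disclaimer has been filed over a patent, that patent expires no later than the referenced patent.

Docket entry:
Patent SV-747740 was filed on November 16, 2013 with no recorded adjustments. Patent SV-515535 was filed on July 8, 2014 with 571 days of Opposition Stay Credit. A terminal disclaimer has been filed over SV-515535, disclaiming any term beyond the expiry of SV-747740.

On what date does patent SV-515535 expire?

Natural term of SV-515535:
  Base: filing + 18 years → 8 July 2032.
  Opposition Stay Credit: +571 days → 30 January 2034.
Expiry of referenced patent SV-747740:
  Base: filing + 18 years → 16 November 2031.
Terminal disclaimer: SV-515535 expires on the earlier of 30 January 2034 and 16 November 2031.

November 16, 2031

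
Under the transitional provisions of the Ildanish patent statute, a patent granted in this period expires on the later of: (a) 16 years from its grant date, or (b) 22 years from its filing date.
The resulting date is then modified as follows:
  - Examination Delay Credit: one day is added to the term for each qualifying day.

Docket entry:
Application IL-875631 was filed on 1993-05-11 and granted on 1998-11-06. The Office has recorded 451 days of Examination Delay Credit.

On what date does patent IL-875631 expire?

(a) grant + 16 years → 6 November 2014.
(b) filing + 22 years → 11 May 2015.
Later of the two: 11 May 2015.
Examination Delay Credit: +451 days → 4 August 2016.

2016-08-04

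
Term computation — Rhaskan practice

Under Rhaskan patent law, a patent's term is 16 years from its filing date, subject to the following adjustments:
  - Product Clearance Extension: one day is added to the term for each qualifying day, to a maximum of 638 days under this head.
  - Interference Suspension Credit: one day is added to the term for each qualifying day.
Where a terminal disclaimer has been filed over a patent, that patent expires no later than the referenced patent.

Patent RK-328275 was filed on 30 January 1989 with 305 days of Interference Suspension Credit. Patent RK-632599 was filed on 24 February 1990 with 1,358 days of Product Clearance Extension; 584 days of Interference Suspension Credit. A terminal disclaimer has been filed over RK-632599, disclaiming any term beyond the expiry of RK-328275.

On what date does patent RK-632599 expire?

December 1, 2005

Natural term of RK-632599:
  Base: filing + 16 years → 24 February 2006.
  Product Clearance Extension: 1358 days claimed exceeds the 638-day cap, so +638 days → 24 November 2007.
  Interference Suspension Credit: +584 days → 30 June 2009.
Expiry of referenced patent RK-328275:
  Base: filing + 16 years → 30 January 2005.
  Interference Suspension Credit: +305 days → 1 December 2005.
Terminal disclaimer: RK-632599 expires on the earlier of 30 June 2009 and 1 December 2005.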